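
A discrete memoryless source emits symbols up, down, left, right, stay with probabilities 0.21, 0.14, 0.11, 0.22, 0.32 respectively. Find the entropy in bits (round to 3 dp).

H = −Σ pᵢ log₂ pᵢ.
−0.21·log₂(0.21) = 0.4728
−0.14·log₂(0.14) = 0.3971
−0.11·log₂(0.11) = 0.3503
−0.22·log₂(0.22) = 0.4806
−0.32·log₂(0.32) = 0.5260
Sum ≈ 2.2268 → 2.227 bits.

2.227 bits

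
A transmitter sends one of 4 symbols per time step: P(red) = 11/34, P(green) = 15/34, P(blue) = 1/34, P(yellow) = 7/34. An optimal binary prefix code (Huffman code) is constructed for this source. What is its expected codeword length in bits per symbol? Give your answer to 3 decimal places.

Repeatedly combine the two least-probable nodes; the expected code length is the sum of the merged weights.
merge 1/34 + 7/34 → 4/17
merge 4/17 + 11/34 → 19/34
merge 15/34 + 19/34 → 1
L = 4/17 + 19/34 + 1 = 61/34 ≈ 1.794 bits/symbol.

1.794 bits/symbol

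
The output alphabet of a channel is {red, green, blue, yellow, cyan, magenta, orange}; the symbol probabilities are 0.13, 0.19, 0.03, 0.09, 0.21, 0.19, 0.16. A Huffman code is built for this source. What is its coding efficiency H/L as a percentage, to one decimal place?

Entropy H = −Σ p log₂ p ≈ 2.6534 bits.
Huffman merges: 3/100+9/100→3/25; 3/25+13/100→1/4; 4/25+19/100→7/20; 19/100+21/100→2/5; 1/4+7/20→3/5; 2/5+3/5→1. L = 68/25 ≈ 2.7200.
Efficiency = H/L = 2.6534/2.7200 = 97.5%.

97.5%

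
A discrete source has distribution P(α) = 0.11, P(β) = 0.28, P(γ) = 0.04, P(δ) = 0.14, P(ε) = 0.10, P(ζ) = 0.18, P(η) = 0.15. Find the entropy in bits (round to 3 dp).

2.635 bits

H = −Σ pᵢ log₂ pᵢ.
−0.11·log₂(0.11) = 0.3503
−0.28·log₂(0.28) = 0.5142
−0.04·log₂(0.04) = 0.1858
−0.14·log₂(0.14) = 0.3971
−0.10·log₂(0.10) = 0.3322
−0.18·log₂(0.18) = 0.4453
−0.15·log₂(0.15) = 0.4105
Sum ≈ 2.6354 → 2.635 bits.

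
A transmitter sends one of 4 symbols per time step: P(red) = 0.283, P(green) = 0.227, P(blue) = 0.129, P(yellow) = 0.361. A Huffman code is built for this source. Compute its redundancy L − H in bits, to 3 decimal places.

Entropy H = −Σ p log₂ p ≈ 1.9128 bits.
Huffman merges: 129/1000+227/1000→89/250; 283/1000+89/250→639/1000; 361/1000+639/1000→1. L = 399/200 ≈ 1.9950.
L − H = 1.9950 − 1.9128 = 0.082 bits.

0.082 bits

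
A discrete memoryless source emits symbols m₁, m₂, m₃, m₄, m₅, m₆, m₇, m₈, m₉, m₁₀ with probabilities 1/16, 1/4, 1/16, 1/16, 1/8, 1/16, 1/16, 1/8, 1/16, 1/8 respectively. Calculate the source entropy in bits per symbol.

Each probability is a power of 1/2, so log₂(1/p) is an integer.
H = Σ p·log₂(1/p) = 1/16·4 + 1/4·2 + 1/16·4 + 1/16·4 + 1/8·3 + 1/16·4 + 1/16·4 + 1/8·3 + 1/16·4 + 1/8·3 = 3.125 bits.

3.125 bits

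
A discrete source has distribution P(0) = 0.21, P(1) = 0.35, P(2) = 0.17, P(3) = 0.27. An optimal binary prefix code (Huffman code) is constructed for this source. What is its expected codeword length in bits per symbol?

2 bits/symbol

Repeatedly combine the two least-probable nodes; the expected code length is the sum of the merged weights.
merge 17/100 + 21/100 → 19/50
merge 27/100 + 7/20 → 31/50
merge 19/50 + 31/50 → 1
L = 19/50 + 31/50 + 1 = 2 bits/symbol.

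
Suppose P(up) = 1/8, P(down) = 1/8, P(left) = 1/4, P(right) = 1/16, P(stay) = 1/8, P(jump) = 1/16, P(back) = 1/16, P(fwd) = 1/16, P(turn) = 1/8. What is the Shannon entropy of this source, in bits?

3 bits

Each probability is a power of 1/2, so log₂(1/p) is an integer.
H = Σ p·log₂(1/p) = 1/8·3 + 1/8·3 + 1/4·2 + 1/16·4 + 1/8·3 + 1/16·4 + 1/16·4 + 1/16·4 + 1/8·3 = 3 bits.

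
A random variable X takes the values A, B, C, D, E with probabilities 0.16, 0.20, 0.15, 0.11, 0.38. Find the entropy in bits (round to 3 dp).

2.179 bits

H = −Σ pᵢ log₂ pᵢ.
−0.16·log₂(0.16) = 0.4230
−0.20·log₂(0.20) = 0.4644
−0.15·log₂(0.15) = 0.4105
−0.11·log₂(0.11) = 0.3503
−0.38·log₂(0.38) = 0.5305
Sum ≈ 2.1787 → 2.179 bits.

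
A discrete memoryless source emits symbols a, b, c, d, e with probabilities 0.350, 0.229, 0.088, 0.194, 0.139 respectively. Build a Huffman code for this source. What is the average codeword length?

2.227 bits/symbol

Repeatedly combine the two least-probable nodes; the expected code length is the sum of the merged weights.
merge 11/125 + 139/1000 → 227/1000
merge 97/500 + 227/1000 → 421/1000
merge 229/1000 + 7/20 → 579/1000
merge 421/1000 + 579/1000 → 1
L = 227/1000 + 421/1000 + 579/1000 + 1 = 2227/1000 = 2.227 bits/symbol.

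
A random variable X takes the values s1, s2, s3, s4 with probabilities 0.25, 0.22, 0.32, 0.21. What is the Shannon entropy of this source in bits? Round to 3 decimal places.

1.979 bits

H = −Σ pᵢ log₂ pᵢ.
−0.25·log₂(0.25) = 0.5000
−0.22·log₂(0.22) = 0.4806
−0.32·log₂(0.32) = 0.5260
−0.21·log₂(0.21) = 0.4728
Sum ≈ 1.9794 → 1.979 bits.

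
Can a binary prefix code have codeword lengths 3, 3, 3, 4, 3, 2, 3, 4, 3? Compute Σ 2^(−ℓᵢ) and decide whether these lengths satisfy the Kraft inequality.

1.125; no

With common denominator 2^4 = 16: Σ 2^(−ℓᵢ) = 2/16 + 2/16 + 2/16 + 1/16 + 2/16 + 4/16 + 2/16 + 1/16 + 2/16 = 18/16 = 1.125.
Kraft's inequality requires Σ ≤ 1; here Σ = 1.125 > 1, so no such prefix code exists.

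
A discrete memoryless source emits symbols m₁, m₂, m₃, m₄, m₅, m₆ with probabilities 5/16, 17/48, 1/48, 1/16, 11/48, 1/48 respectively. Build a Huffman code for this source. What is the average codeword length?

2.125 bits/symbol

Repeatedly combine the two least-probable nodes; the expected code length is the sum of the merged weights.
merge 1/48 + 1/48 → 1/24
merge 1/24 + 1/16 → 5/48
merge 5/48 + 11/48 → 1/3
merge 5/16 + 1/3 → 31/48
merge 17/48 + 31/48 → 1
L = 1/24 + 5/48 + 1/3 + 31/48 + 1 = 17/8 = 2.125 bits/symbol.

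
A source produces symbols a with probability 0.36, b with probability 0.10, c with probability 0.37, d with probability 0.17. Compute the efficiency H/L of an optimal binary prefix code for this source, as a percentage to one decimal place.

96.2%

Entropy H = −Σ p log₂ p ≈ 1.8281 bits.
Huffman merges: 1/10+17/100→27/100; 27/100+9/25→63/100; 37/100+63/100→1. L = 19/10 ≈ 1.9000.
Efficiency = H/L = 1.8281/1.9000 = 96.2%.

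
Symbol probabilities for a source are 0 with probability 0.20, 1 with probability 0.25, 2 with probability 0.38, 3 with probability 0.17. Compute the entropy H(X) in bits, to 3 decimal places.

1.929 bits

H = −Σ pᵢ log₂ pᵢ.
−0.20·log₂(0.20) = 0.4644
−0.25·log₂(0.25) = 0.5000
−0.38·log₂(0.38) = 0.5305
−0.17·log₂(0.17) = 0.4346
Sum ≈ 1.9294 → 1.929 bits.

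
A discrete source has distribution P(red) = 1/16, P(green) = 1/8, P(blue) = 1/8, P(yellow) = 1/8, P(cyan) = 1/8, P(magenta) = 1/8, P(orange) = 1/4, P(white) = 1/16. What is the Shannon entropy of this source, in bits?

Each probability is a power of 1/2, so log₂(1/p) is an integer.
H = Σ p·log₂(1/p) = 1/16·4 + 1/8·3 + 1/8·3 + 1/8·3 + 1/8·3 + 1/8·3 + 1/4·2 + 1/16·4 = 2.875 bits.

2.875 bits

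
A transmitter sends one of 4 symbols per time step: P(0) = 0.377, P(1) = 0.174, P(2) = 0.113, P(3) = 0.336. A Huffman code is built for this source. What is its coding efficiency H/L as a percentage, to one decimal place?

Entropy H = −Σ p log₂ p ≈ 1.8537 bits.
Huffman merges: 113/1000+87/500→287/1000; 287/1000+42/125→623/1000; 377/1000+623/1000→1. L = 191/100 ≈ 1.9100.
Efficiency = H/L = 1.8537/1.9100 = 97.1%.

97.1%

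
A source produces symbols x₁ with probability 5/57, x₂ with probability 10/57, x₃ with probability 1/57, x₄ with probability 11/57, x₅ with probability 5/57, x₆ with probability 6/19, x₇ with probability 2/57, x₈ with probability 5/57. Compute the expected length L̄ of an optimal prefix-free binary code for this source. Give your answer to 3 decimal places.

2.684 bits/symbol

Repeatedly combine the two least-probable nodes; the expected code length is the sum of the merged weights.
merge 1/57 + 2/57 → 1/19
merge 1/19 + 5/57 → 8/57
merge 5/57 + 5/57 → 10/57
merge 8/57 + 10/57 → 6/19
merge 10/57 + 11/57 → 7/19
merge 6/19 + 6/19 → 12/19
merge 7/19 + 12/19 → 1
L = 1/19 + 8/57 + 10/57 + 6/19 + 7/19 + 12/19 + 1 = 51/19 ≈ 2.684 bits/symbol.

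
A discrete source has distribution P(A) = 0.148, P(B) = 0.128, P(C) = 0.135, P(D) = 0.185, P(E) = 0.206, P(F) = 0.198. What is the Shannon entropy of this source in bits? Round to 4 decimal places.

H = −Σ pᵢ log₂ pᵢ.
−0.148·log₂(0.148) = 0.4079
−0.128·log₂(0.128) = 0.3796
−0.135·log₂(0.135) = 0.3900
−0.185·log₂(0.185) = 0.4504
−0.206·log₂(0.206) = 0.4695
−0.198·log₂(0.198) = 0.4626
Sum ≈ 2.5601 → 2.5601 bits.

2.5601 bits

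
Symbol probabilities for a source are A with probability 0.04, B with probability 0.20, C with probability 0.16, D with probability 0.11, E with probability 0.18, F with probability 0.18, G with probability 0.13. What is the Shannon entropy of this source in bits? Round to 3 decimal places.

H = −Σ pᵢ log₂ pᵢ.
−0.04·log₂(0.04) = 0.1858
−0.20·log₂(0.20) = 0.4644
−0.16·log₂(0.16) = 0.4230
−0.11·log₂(0.11) = 0.3503
−0.18·log₂(0.18) = 0.4453
−0.18·log₂(0.18) = 0.4453
−0.13·log₂(0.13) = 0.3826
Sum ≈ 2.6967 → 2.697 bits.

2.697 bits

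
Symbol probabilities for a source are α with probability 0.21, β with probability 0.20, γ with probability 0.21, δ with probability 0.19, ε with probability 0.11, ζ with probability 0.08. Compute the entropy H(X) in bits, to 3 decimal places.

H = −Σ pᵢ log₂ pᵢ.
−0.21·log₂(0.21) = 0.4728
−0.20·log₂(0.20) = 0.4644
−0.21·log₂(0.21) = 0.4728
−0.19·log₂(0.19) = 0.4552
−0.11·log₂(0.11) = 0.3503
−0.08·log₂(0.08) = 0.2915
Sum ≈ 2.5071 → 2.507 bits.

2.507 bits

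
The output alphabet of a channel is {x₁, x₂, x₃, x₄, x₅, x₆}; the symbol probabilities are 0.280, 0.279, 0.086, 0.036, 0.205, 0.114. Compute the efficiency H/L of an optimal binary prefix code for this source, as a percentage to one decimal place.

Entropy H = −Σ p log₂ p ≈ 2.3309 bits.
Huffman merges: 9/250+43/500→61/500; 57/500+61/500→59/250; 41/200+59/250→441/1000; 279/1000+7/25→559/1000; 441/1000+559/1000→1. L = 1179/500 ≈ 2.3580.
Efficiency = H/L = 2.3309/2.3580 = 98.9%.

98.9%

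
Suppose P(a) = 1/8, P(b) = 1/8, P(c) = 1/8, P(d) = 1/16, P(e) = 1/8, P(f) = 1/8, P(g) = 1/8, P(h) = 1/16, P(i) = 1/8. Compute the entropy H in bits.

Each probability is a power of 1/2, so log₂(1/p) is an integer.
H = Σ p·log₂(1/p) = 1/8·3 + 1/8·3 + 1/8·3 + 1/16·4 + 1/8·3 + 1/8·3 + 1/8·3 + 1/16·4 + 1/8·3 = 3.125 bits.

3.125 bits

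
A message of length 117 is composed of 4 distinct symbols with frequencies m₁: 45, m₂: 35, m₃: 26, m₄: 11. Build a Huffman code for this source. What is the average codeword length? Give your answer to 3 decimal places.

1.932 bits/symbol

Probabilities are the counts divided by 117.
Repeatedly combine the two least-probable nodes; the expected code length is the sum of the merged weights.
merge 11/117 + 2/9 → 37/117
merge 35/117 + 37/117 → 8/13
merge 5/13 + 8/13 → 1
L = 37/117 + 8/13 + 1 = 226/117 ≈ 1.932 bits/symbol.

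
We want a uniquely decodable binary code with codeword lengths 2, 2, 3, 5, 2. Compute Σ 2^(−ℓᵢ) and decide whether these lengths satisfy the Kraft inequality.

0.90625; yes

With common denominator 2^5 = 32: Σ 2^(−ℓᵢ) = 8/32 + 8/32 + 4/32 + 1/32 + 8/32 = 29/32 = 0.90625.
Kraft's inequality requires Σ ≤ 1; here Σ = 0.90625 ≤ 1, so such a prefix code exists.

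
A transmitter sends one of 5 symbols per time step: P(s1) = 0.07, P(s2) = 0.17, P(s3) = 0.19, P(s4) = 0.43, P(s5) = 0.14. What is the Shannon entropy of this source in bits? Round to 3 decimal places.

H = −Σ pᵢ log₂ pᵢ.
−0.07·log₂(0.07) = 0.2686
−0.17·log₂(0.17) = 0.4346
−0.19·log₂(0.19) = 0.4552
−0.43·log₂(0.43) = 0.5236
−0.14·log₂(0.14) = 0.3971
Sum ≈ 2.0790 → 2.079 bits.

2.079 bits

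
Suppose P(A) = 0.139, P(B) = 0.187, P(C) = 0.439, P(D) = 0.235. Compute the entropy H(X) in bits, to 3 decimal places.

1.860 bits

H = −Σ pᵢ log₂ pᵢ.
−0.139·log₂(0.139) = 0.3957
−0.187·log₂(0.187) = 0.4523
−0.439·log₂(0.439) = 0.5214
−0.235·log₂(0.235) = 0.4910
Sum ≈ 1.8604 → 1.860 bits.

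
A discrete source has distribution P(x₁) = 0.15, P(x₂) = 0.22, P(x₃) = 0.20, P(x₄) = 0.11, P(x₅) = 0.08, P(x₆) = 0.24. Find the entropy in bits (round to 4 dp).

2.4914 bits

H = −Σ pᵢ log₂ pᵢ.
−0.15·log₂(0.15) = 0.4105
−0.22·log₂(0.22) = 0.4806
−0.20·log₂(0.20) = 0.4644
−0.11·log₂(0.11) = 0.3503
−0.08·log₂(0.08) = 0.2915
−0.24·log₂(0.24) = 0.4941
Sum ≈ 2.4914 → 2.4914 bits.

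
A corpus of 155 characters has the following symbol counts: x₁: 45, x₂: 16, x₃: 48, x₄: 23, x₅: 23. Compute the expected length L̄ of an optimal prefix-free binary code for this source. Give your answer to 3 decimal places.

Probabilities are the counts divided by 155.
Repeatedly combine the two least-probable nodes; the expected code length is the sum of the merged weights.
merge 16/155 + 23/155 → 39/155
merge 23/155 + 39/155 → 2/5
merge 9/31 + 48/155 → 3/5
merge 2/5 + 3/5 → 1
L = 39/155 + 2/5 + 3/5 + 1 = 349/155 ≈ 2.252 bits/symbol.

2.252 bits/symbol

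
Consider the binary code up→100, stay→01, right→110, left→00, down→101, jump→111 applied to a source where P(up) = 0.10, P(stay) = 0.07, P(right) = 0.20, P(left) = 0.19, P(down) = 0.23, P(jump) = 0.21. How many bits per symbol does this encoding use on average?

2.74 bits/symbol

L̄ = Σ pᵢ·ℓᵢ = 0.10·3 + 0.07·2 + 0.20·3 + 0.19·2 + 0.23·3 + 0.21·3 = 2.74 bits/symbol.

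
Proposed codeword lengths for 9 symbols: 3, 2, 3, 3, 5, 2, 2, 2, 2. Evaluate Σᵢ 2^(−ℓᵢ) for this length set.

With common denominator 2^5 = 32: Σ 2^(−ℓᵢ) = 4/32 + 8/32 + 4/32 + 4/32 + 1/32 + 8/32 + 8/32 + 8/32 + 8/32 = 53/32 = 1.65625.

1.65625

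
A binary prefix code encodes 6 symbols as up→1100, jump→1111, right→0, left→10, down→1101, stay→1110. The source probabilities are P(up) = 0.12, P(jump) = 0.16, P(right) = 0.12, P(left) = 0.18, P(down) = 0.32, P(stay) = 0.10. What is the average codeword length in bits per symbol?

L̄ = Σ pᵢ·ℓᵢ = 0.12·4 + 0.16·4 + 0.12·1 + 0.18·2 + 0.32·4 + 0.10·4 = 3.28 bits/symbol.

3.28 bits/symbol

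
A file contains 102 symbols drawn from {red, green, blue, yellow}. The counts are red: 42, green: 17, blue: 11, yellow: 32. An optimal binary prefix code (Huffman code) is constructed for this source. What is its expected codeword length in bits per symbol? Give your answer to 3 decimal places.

1.863 bits/symbol

Probabilities are the counts divided by 102.
Repeatedly combine the two least-probable nodes; the expected code length is the sum of the merged weights.
merge 11/102 + 1/6 → 14/51
merge 14/51 + 16/51 → 10/17
merge 7/17 + 10/17 → 1
L = 14/51 + 10/17 + 1 = 95/51 ≈ 1.863 bits/symbol.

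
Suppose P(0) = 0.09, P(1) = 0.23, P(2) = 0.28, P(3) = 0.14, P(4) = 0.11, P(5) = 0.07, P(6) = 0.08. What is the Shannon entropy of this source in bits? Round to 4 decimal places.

2.6220 bits

H = −Σ pᵢ log₂ pᵢ.
−0.09·log₂(0.09) = 0.3127
−0.23·log₂(0.23) = 0.4877
−0.28·log₂(0.28) = 0.5142
−0.14·log₂(0.14) = 0.3971
−0.11·log₂(0.11) = 0.3503
−0.07·log₂(0.07) = 0.2686
−0.08·log₂(0.08) = 0.2915
Sum ≈ 2.6220 → 2.6220 bits.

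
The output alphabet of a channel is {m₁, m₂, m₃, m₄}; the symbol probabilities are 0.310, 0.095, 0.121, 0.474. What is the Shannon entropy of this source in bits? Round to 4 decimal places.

1.7256 bits

H = −Σ pᵢ log₂ pᵢ.
−0.310·log₂(0.310) = 0.5238
−0.095·log₂(0.095) = 0.3226
−0.121·log₂(0.121) = 0.3687
−0.474·log₂(0.474) = 0.5105
Sum ≈ 1.7256 → 1.7256 bits.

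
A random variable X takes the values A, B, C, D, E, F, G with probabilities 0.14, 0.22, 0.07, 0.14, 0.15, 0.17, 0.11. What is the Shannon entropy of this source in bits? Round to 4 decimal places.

2.7388 bits

H = −Σ pᵢ log₂ pᵢ.
−0.14·log₂(0.14) = 0.3971
−0.22·log₂(0.22) = 0.4806
−0.07·log₂(0.07) = 0.2686
−0.14·log₂(0.14) = 0.3971
−0.15·log₂(0.15) = 0.4105
−0.17·log₂(0.17) = 0.4346
−0.11·log₂(0.11) = 0.3503
Sum ≈ 2.7388 → 2.7388 bits.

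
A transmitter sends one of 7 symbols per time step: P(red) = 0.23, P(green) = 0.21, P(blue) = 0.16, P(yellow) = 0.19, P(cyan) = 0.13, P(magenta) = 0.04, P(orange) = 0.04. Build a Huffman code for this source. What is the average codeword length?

Repeatedly combine the two least-probable nodes; the expected code length is the sum of the merged weights.
merge 1/25 + 1/25 → 2/25
merge 2/25 + 13/100 → 21/100
merge 4/25 + 19/100 → 7/20
merge 21/100 + 21/100 → 21/50
merge 23/100 + 7/20 → 29/50
merge 21/50 + 29/50 → 1
L = 2/25 + 21/100 + 7/20 + 21/50 + 29/50 + 1 = 66/25 = 2.64 bits/symbol.

2.64 bits/symbol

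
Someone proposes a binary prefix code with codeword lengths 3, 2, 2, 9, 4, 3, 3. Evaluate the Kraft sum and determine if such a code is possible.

With common denominator 2^9 = 512: Σ 2^(−ℓᵢ) = 64/512 + 128/512 + 128/512 + 1/512 + 32/512 + 64/512 + 64/512 = 481/512 = 0.939453125.
Kraft's inequality requires Σ ≤ 1; here Σ = 0.939453125 ≤ 1, so such a prefix code exists.

0.939453125; yes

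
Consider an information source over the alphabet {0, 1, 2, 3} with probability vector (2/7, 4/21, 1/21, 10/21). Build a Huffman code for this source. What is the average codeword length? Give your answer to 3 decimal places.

1.762 bits/symbol

Repeatedly combine the two least-probable nodes; the expected code length is the sum of the merged weights.
merge 1/21 + 4/21 → 5/21
merge 5/21 + 2/7 → 11/21
merge 10/21 + 11/21 → 1
L = 5/21 + 11/21 + 1 = 37/21 ≈ 1.762 bits/symbol.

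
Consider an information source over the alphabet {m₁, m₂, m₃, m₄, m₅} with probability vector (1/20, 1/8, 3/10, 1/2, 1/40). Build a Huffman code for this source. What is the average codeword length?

Repeatedly combine the two least-probable nodes; the expected code length is the sum of the merged weights.
merge 1/40 + 1/20 → 3/40
merge 3/40 + 1/8 → 1/5
merge 1/5 + 3/10 → 1/2
merge 1/2 + 1/2 → 1
L = 3/40 + 1/5 + 1/2 + 1 = 71/40 = 1.775 bits/symbol.

1.775 bits/symbol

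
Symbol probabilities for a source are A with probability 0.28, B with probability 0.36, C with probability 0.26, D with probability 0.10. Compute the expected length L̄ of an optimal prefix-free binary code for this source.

Repeatedly combine the two least-probable nodes; the expected code length is the sum of the merged weights.
merge 1/10 + 13/50 → 9/25
merge 7/25 + 9/25 → 16/25
merge 9/25 + 16/25 → 1
L = 9/25 + 16/25 + 1 = 2 bits/symbol.

2 bits/symbol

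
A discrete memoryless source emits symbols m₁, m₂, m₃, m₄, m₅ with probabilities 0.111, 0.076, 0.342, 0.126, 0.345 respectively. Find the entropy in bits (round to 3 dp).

2.070 bits

H = −Σ pᵢ log₂ pᵢ.
−0.111·log₂(0.111) = 0.3520
−0.076·log₂(0.076) = 0.2826
−0.342·log₂(0.342) = 0.5294
−0.126·log₂(0.126) = 0.3766
−0.345·log₂(0.345) = 0.5297
Sum ≈ 2.0702 → 2.070 bits.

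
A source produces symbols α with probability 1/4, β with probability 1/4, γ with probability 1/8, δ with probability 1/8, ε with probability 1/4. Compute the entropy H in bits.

2.25 bits

Each probability is a power of 1/2, so log₂(1/p) is an integer.
H = Σ p·log₂(1/p) = 1/4·2 + 1/4·2 + 1/8·3 + 1/8·3 + 1/4·2 = 2.25 bits.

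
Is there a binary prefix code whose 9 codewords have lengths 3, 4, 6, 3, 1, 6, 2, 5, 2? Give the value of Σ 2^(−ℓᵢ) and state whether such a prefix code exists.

1.375; no

With common denominator 2^6 = 64: Σ 2^(−ℓᵢ) = 8/64 + 4/64 + 1/64 + 8/64 + 32/64 + 1/64 + 16/64 + 2/64 + 16/64 = 88/64 = 1.375.
Kraft's inequality requires Σ ≤ 1; here Σ = 1.375 > 1, so no such prefix code exists.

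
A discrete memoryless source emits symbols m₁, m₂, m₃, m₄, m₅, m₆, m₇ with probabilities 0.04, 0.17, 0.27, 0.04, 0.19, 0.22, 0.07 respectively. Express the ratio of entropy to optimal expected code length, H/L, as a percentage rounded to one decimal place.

98.8%

Entropy H = −Σ p log₂ p ≈ 2.5205 bits.
Huffman merges: 1/25+1/25→2/25; 7/100+2/25→3/20; 3/20+17/100→8/25; 19/100+11/50→41/100; 27/100+8/25→59/100; 41/100+59/100→1. L = 51/20 ≈ 2.5500.
Efficiency = H/L = 2.5205/2.5500 = 98.8%.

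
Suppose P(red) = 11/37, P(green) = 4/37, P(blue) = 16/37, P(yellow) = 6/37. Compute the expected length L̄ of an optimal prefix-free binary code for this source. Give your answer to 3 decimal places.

Repeatedly combine the two least-probable nodes; the expected code length is the sum of the merged weights.
merge 4/37 + 6/37 → 10/37
merge 10/37 + 11/37 → 21/37
merge 16/37 + 21/37 → 1
L = 10/37 + 21/37 + 1 = 68/37 ≈ 1.838 bits/symbol.

1.838 bits/symbol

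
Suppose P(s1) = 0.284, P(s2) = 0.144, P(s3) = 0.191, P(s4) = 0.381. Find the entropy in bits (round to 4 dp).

H = −Σ pᵢ log₂ pᵢ.
−0.284·log₂(0.284) = 0.5158
−0.144·log₂(0.144) = 0.4026
−0.191·log₂(0.191) = 0.4562
−0.381·log₂(0.381) = 0.5304
Sum ≈ 1.9049 → 1.9049 bits.

1.9049 bits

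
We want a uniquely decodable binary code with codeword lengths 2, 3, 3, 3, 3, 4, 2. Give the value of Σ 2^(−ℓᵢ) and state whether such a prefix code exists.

With common denominator 2^4 = 16: Σ 2^(−ℓᵢ) = 4/16 + 2/16 + 2/16 + 2/16 + 2/16 + 1/16 + 4/16 = 17/16 = 1.0625.
Kraft's inequality requires Σ ≤ 1; here Σ = 1.0625 > 1, so no such prefix code exists.

1.0625; no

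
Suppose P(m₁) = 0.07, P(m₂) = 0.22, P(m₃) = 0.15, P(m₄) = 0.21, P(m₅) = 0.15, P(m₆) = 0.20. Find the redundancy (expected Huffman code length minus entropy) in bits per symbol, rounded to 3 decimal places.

0.063 bits

Entropy H = −Σ p log₂ p ≈ 2.5074 bits.
Huffman merges: 7/100+3/20→11/50; 3/20+1/5→7/20; 21/100+11/50→43/100; 11/50+7/20→57/100; 43/100+57/100→1. L = 257/100 ≈ 2.5700.
L − H = 2.5700 − 2.5074 = 0.063 bits.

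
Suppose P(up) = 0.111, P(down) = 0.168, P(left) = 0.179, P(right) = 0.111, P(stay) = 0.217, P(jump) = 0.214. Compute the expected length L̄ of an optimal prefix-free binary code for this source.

Repeatedly combine the two least-probable nodes; the expected code length is the sum of the merged weights.
merge 111/1000 + 111/1000 → 111/500
merge 21/125 + 179/1000 → 347/1000
merge 107/500 + 217/1000 → 431/1000
merge 111/500 + 347/1000 → 569/1000
merge 431/1000 + 569/1000 → 1
L = 111/500 + 347/1000 + 431/1000 + 569/1000 + 1 = 2569/1000 = 2.569 bits/symbol.

2.569 bits/symbol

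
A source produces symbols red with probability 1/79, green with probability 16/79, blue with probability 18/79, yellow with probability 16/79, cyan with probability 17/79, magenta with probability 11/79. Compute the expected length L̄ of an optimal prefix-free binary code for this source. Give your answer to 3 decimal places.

Repeatedly combine the two least-probable nodes; the expected code length is the sum of the merged weights.
merge 1/79 + 11/79 → 12/79
merge 12/79 + 16/79 → 28/79
merge 16/79 + 17/79 → 33/79
merge 18/79 + 28/79 → 46/79
merge 33/79 + 46/79 → 1
L = 12/79 + 28/79 + 33/79 + 46/79 + 1 = 198/79 ≈ 2.506 bits/symbol.

2.506 bits/symbol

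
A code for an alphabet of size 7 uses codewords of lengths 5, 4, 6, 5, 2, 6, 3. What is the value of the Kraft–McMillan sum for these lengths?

0.53125

With common denominator 2^6 = 64: Σ 2^(−ℓᵢ) = 2/64 + 4/64 + 1/64 + 2/64 + 16/64 + 1/64 + 8/64 = 34/64 = 0.53125.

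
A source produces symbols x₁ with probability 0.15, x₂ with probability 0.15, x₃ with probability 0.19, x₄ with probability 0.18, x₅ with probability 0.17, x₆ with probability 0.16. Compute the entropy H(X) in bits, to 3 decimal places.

H = −Σ pᵢ log₂ pᵢ.
−0.15·log₂(0.15) = 0.4105
−0.15·log₂(0.15) = 0.4105
−0.19·log₂(0.19) = 0.4552
−0.18·log₂(0.18) = 0.4453
−0.17·log₂(0.17) = 0.4346
−0.16·log₂(0.16) = 0.4230
Sum ≈ 2.5792 → 2.579 bits.

2.579 bits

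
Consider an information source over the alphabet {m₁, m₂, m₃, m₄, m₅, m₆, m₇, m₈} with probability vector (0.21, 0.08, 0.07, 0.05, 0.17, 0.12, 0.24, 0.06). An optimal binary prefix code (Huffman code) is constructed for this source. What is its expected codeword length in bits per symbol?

Repeatedly combine the two least-probable nodes; the expected code length is the sum of the merged weights.
merge 1/20 + 3/50 → 11/100
merge 7/100 + 2/25 → 3/20
merge 11/100 + 3/25 → 23/100
merge 3/20 + 17/100 → 8/25
merge 21/100 + 23/100 → 11/25
merge 6/25 + 8/25 → 14/25
merge 11/25 + 14/25 → 1
L = 11/100 + 3/20 + 23/100 + 8/25 + 11/25 + 14/25 + 1 = 281/100 = 2.81 bits/symbol.

2.81 bits/symbol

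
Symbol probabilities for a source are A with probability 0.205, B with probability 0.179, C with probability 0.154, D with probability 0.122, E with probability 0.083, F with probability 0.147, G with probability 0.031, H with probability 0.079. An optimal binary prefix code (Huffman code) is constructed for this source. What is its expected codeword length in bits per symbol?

Repeatedly combine the two least-probable nodes; the expected code length is the sum of the merged weights.
merge 31/1000 + 79/1000 → 11/100
merge 83/1000 + 11/100 → 193/1000
merge 61/500 + 147/1000 → 269/1000
merge 77/500 + 179/1000 → 333/1000
merge 193/1000 + 41/200 → 199/500
merge 269/1000 + 333/1000 → 301/500
merge 199/500 + 301/500 → 1
L = 11/100 + 193/1000 + 269/1000 + 333/1000 + 199/500 + 301/500 + 1 = 581/200 = 2.905 bits/symbol.

2.905 bits/symbol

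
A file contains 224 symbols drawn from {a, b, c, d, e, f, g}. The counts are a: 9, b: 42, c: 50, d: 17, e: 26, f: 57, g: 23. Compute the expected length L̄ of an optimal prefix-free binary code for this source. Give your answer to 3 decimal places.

2.638 bits/symbol

Probabilities are the counts divided by 224.
Repeatedly combine the two least-probable nodes; the expected code length is the sum of the merged weights.
merge 9/224 + 17/224 → 13/112
merge 23/224 + 13/112 → 7/32
merge 13/112 + 3/16 → 17/56
merge 7/32 + 25/112 → 99/224
merge 57/224 + 17/56 → 125/224
merge 99/224 + 125/224 → 1
L = 13/112 + 7/32 + 17/56 + 99/224 + 125/224 + 1 = 591/224 ≈ 2.638 bits/symbol.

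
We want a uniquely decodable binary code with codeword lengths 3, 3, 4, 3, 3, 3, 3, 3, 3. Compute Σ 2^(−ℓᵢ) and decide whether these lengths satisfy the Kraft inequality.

With common denominator 2^4 = 16: Σ 2^(−ℓᵢ) = 2/16 + 2/16 + 1/16 + 2/16 + 2/16 + 2/16 + 2/16 + 2/16 + 2/16 = 17/16 = 1.0625.
Kraft's inequality requires Σ ≤ 1; here Σ = 1.0625 > 1, so no such prefix code exists.

1.0625; no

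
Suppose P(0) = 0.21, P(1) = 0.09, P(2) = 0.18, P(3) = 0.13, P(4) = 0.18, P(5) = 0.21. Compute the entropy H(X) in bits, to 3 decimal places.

2.532 bits

H = −Σ pᵢ log₂ pᵢ.
−0.21·log₂(0.21) = 0.4728
−0.09·log₂(0.09) = 0.3127
−0.18·log₂(0.18) = 0.4453
−0.13·log₂(0.13) = 0.3826
−0.18·log₂(0.18) = 0.4453
−0.21·log₂(0.21) = 0.4728
Sum ≈ 2.5316 → 2.532 bits.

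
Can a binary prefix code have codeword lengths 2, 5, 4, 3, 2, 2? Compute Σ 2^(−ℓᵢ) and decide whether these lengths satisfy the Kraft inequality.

With common denominator 2^5 = 32: Σ 2^(−ℓᵢ) = 8/32 + 1/32 + 2/32 + 4/32 + 8/32 + 8/32 = 31/32 = 0.96875.
Kraft's inequality requires Σ ≤ 1; here Σ = 0.96875 ≤ 1, so such a prefix code exists.

0.96875; yes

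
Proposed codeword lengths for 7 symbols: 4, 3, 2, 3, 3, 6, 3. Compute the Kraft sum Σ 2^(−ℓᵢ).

With common denominator 2^6 = 64: Σ 2^(−ℓᵢ) = 4/64 + 8/64 + 16/64 + 8/64 + 8/64 + 1/64 + 8/64 = 53/64 = 0.828125.

0.828125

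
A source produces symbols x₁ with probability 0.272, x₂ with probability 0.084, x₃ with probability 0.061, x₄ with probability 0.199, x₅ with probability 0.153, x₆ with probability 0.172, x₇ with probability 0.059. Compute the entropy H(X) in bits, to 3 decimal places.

2.613 bits

H = −Σ pᵢ log₂ pᵢ.
−0.272·log₂(0.272) = 0.5109
−0.084·log₂(0.084) = 0.3002
−0.061·log₂(0.061) = 0.2461
−0.199·log₂(0.199) = 0.4635
−0.153·log₂(0.153) = 0.4144
−0.172·log₂(0.172) = 0.4368
−0.059·log₂(0.059) = 0.2409
Sum ≈ 2.6128 → 2.613 bits.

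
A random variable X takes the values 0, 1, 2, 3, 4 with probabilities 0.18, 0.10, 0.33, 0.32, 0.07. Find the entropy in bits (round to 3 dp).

2.100 bits

H = −Σ pᵢ log₂ pᵢ.
−0.18·log₂(0.18) = 0.4453
−0.10·log₂(0.10) = 0.3322
−0.33·log₂(0.33) = 0.5278
−0.32·log₂(0.32) = 0.5260
−0.07·log₂(0.07) = 0.2686
Sum ≈ 2.0999 → 2.100 bits.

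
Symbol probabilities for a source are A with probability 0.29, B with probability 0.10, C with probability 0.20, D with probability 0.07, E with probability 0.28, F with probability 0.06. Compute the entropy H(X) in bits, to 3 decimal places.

H = −Σ pᵢ log₂ pᵢ.
−0.29·log₂(0.29) = 0.5179
−0.10·log₂(0.10) = 0.3322
−0.20·log₂(0.20) = 0.4644
−0.07·log₂(0.07) = 0.2686
−0.28·log₂(0.28) = 0.5142
−0.06·log₂(0.06) = 0.2435
Sum ≈ 2.3408 → 2.341 bits.

2.341 bits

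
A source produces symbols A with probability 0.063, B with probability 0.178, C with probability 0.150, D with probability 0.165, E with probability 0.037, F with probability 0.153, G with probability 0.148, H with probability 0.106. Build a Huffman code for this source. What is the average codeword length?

2.922 bits/symbol

Repeatedly combine the two least-probable nodes; the expected code length is the sum of the merged weights.
merge 37/1000 + 63/1000 → 1/10
merge 1/10 + 53/500 → 103/500
merge 37/250 + 3/20 → 149/500
merge 153/1000 + 33/200 → 159/500
merge 89/500 + 103/500 → 48/125
merge 149/500 + 159/500 → 77/125
merge 48/125 + 77/125 → 1
L = 1/10 + 103/500 + 149/500 + 159/500 + 48/125 + 77/125 + 1 = 1461/500 = 2.922 bits/symbol.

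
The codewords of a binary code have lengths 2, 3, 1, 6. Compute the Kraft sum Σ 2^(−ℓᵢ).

0.890625

With common denominator 2^6 = 64: Σ 2^(−ℓᵢ) = 16/64 + 8/64 + 32/64 + 1/64 = 57/64 = 0.890625.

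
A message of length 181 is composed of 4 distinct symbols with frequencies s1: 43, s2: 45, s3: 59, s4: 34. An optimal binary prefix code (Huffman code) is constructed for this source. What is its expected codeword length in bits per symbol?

Probabilities are the counts divided by 181.
Repeatedly combine the two least-probable nodes; the expected code length is the sum of the merged weights.
merge 34/181 + 43/181 → 77/181
merge 45/181 + 59/181 → 104/181
merge 77/181 + 104/181 → 1
L = 77/181 + 104/181 + 1 = 2 bits/symbol.

2 bits/symbol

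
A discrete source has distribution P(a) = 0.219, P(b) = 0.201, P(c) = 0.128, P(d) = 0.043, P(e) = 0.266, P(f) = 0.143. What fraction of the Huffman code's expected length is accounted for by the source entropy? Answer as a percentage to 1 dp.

97.8%

Entropy H = −Σ p log₂ p ≈ 2.4293 bits.
Huffman merges: 43/1000+16/125→171/1000; 143/1000+171/1000→157/500; 201/1000+219/1000→21/50; 133/500+157/500→29/50; 21/50+29/50→1. L = 497/200 ≈ 2.4850.
Efficiency = H/L = 2.4293/2.4850 = 97.8%.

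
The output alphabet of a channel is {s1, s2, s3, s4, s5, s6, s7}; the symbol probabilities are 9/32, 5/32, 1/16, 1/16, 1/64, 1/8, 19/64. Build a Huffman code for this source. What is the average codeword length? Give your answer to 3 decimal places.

Repeatedly combine the two least-probable nodes; the expected code length is the sum of the merged weights.
merge 1/64 + 1/16 → 5/64
merge 1/16 + 5/64 → 9/64
merge 1/8 + 9/64 → 17/64
merge 5/32 + 17/64 → 27/64
merge 9/32 + 19/64 → 37/64
merge 27/64 + 37/64 → 1
L = 5/64 + 9/64 + 17/64 + 27/64 + 37/64 + 1 = 159/64 ≈ 2.484 bits/symbol.

2.484 bits/symbol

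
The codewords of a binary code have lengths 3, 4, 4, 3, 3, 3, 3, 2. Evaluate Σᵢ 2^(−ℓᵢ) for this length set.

With common denominator 2^4 = 16: Σ 2^(−ℓᵢ) = 2/16 + 1/16 + 1/16 + 2/16 + 2/16 + 2/16 + 2/16 + 4/16 = 16/16 = 1.

1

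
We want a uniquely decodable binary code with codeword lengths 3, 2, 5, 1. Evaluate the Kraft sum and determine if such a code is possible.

With common denominator 2^5 = 32: Σ 2^(−ℓᵢ) = 4/32 + 8/32 + 1/32 + 16/32 = 29/32 = 0.90625.
Kraft's inequality requires Σ ≤ 1; here Σ = 0.90625 ≤ 1, so such a prefix code exists.

0.90625; yes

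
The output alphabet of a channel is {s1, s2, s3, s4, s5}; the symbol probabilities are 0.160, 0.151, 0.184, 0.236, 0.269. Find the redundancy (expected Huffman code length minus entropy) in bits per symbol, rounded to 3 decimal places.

0.026 bits

Entropy H = −Σ p log₂ p ≈ 2.2854 bits.
Huffman merges: 151/1000+4/25→311/1000; 23/125+59/250→21/50; 269/1000+311/1000→29/50; 21/50+29/50→1. L = 2311/1000 ≈ 2.3110.
L − H = 2.3110 − 2.2854 = 0.026 bits.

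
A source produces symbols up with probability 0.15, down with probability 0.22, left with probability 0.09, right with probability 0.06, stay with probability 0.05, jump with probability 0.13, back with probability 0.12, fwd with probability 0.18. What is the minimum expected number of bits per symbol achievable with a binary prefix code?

Repeatedly combine the two least-probable nodes; the expected code length is the sum of the merged weights.
merge 1/20 + 3/50 → 11/100
merge 9/100 + 11/100 → 1/5
merge 3/25 + 13/100 → 1/4
merge 3/20 + 9/50 → 33/100
merge 1/5 + 11/50 → 21/50
merge 1/4 + 33/100 → 29/50
merge 21/50 + 29/50 → 1
L = 11/100 + 1/5 + 1/4 + 33/100 + 21/50 + 29/50 + 1 = 289/100 = 2.89 bits/symbol.

2.89 bits/symbol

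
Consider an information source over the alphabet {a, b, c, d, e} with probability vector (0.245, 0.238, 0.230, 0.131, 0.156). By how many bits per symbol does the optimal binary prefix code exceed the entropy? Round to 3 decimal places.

Entropy H = −Σ p log₂ p ≈ 2.2800 bits.
Huffman merges: 131/1000+39/250→287/1000; 23/100+119/500→117/250; 49/200+287/1000→133/250; 117/250+133/250→1. L = 2287/1000 ≈ 2.2870.
L − H = 2.2870 − 2.2800 = 0.007 bits.

0.007 bits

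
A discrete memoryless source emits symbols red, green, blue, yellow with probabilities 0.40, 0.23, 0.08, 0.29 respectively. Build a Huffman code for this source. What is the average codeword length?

Repeatedly combine the two least-probable nodes; the expected code length is the sum of the merged weights.
merge 2/25 + 23/100 → 31/100
merge 29/100 + 31/100 → 3/5
merge 2/5 + 3/5 → 1
L = 31/100 + 3/5 + 1 = 191/100 = 1.91 bits/symbol.

1.91 bits/symbol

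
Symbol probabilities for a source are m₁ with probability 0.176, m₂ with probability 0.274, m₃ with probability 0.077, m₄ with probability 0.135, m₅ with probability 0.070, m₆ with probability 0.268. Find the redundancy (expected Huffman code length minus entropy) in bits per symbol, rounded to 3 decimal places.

Entropy H = −Σ p log₂ p ≈ 2.4054 bits.
Huffman merges: 7/100+77/1000→147/1000; 27/200+147/1000→141/500; 22/125+67/250→111/250; 137/500+141/500→139/250; 111/250+139/250→1. L = 2429/1000 ≈ 2.4290.
L − H = 2.4290 − 2.4054 = 0.024 bits.

0.024 bits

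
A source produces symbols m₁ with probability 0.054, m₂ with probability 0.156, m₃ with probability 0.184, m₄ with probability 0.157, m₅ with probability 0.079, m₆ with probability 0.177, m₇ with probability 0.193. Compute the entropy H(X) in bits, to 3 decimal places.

H = −Σ pᵢ log₂ pᵢ.
−0.054·log₂(0.054) = 0.2274
−0.156·log₂(0.156) = 0.4181
−0.184·log₂(0.184) = 0.4494
−0.157·log₂(0.157) = 0.4194
−0.079·log₂(0.079) = 0.2893
−0.177·log₂(0.177) = 0.4422
−0.193·log₂(0.193) = 0.4581
Sum ≈ 2.7038 → 2.704 bits.

2.704 bits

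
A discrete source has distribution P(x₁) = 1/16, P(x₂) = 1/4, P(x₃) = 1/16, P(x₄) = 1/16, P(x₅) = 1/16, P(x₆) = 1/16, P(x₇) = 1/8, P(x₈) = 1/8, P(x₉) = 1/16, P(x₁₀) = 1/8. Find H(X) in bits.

3.125 bits

Each probability is a power of 1/2, so log₂(1/p) is an integer.
H = Σ p·log₂(1/p) = 1/16·4 + 1/4·2 + 1/16·4 + 1/16·4 + 1/16·4 + 1/16·4 + 1/8·3 + 1/8·3 + 1/16·4 + 1/8·3 = 3.125 bits.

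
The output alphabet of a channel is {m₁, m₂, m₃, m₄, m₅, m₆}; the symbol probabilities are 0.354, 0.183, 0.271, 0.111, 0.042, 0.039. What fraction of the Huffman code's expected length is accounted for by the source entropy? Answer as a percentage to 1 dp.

97.5%

Entropy H = −Σ p log₂ p ≈ 2.2158 bits.
Huffman merges: 39/1000+21/500→81/1000; 81/1000+111/1000→24/125; 183/1000+24/125→3/8; 271/1000+177/500→5/8; 3/8+5/8→1. L = 2273/1000 ≈ 2.2730.
Efficiency = H/L = 2.2158/2.2730 = 97.5%.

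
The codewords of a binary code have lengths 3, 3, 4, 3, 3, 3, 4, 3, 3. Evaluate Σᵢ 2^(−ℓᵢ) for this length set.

1

With common denominator 2^4 = 16: Σ 2^(−ℓᵢ) = 2/16 + 2/16 + 1/16 + 2/16 + 2/16 + 2/16 + 1/16 + 2/16 + 2/16 = 16/16 = 1.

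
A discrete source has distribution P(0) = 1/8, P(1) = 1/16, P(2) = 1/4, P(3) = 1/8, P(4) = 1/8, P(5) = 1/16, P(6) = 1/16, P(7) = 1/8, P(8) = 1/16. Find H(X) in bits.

Each probability is a power of 1/2, so log₂(1/p) is an integer.
H = Σ p·log₂(1/p) = 1/8·3 + 1/16·4 + 1/4·2 + 1/8·3 + 1/8·3 + 1/16·4 + 1/16·4 + 1/8·3 + 1/16·4 = 3 bits.

3 bits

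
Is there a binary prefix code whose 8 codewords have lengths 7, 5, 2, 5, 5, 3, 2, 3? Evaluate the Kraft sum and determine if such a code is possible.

With common denominator 2^7 = 128: Σ 2^(−ℓᵢ) = 1/128 + 4/128 + 32/128 + 4/128 + 4/128 + 16/128 + 32/128 + 16/128 = 109/128 = 0.8515625.
Kraft's inequality requires Σ ≤ 1; here Σ = 0.8515625 ≤ 1, so such a prefix code exists.

0.8515625; yes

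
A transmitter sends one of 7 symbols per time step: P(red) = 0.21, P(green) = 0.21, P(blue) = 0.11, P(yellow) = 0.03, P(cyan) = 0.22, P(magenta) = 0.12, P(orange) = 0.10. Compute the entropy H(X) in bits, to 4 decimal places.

2.6275 bits

H = −Σ pᵢ log₂ pᵢ.
−0.21·log₂(0.21) = 0.4728
−0.21·log₂(0.21) = 0.4728
−0.11·log₂(0.11) = 0.3503
−0.03·log₂(0.03) = 0.1518
−0.22·log₂(0.22) = 0.4806
−0.12·log₂(0.12) = 0.3671
−0.10·log₂(0.10) = 0.3322
Sum ≈ 2.6275 → 2.6275 bits.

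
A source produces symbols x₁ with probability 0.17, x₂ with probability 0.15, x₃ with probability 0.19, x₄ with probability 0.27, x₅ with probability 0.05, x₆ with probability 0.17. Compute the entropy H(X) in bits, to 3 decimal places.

2.461 bits

H = −Σ pᵢ log₂ pᵢ.
−0.17·log₂(0.17) = 0.4346
−0.15·log₂(0.15) = 0.4105
−0.19·log₂(0.19) = 0.4552
−0.27·log₂(0.27) = 0.5100
−0.05·log₂(0.05) = 0.2161
−0.17·log₂(0.17) = 0.4346
Sum ≈ 2.4611 → 2.461 bits.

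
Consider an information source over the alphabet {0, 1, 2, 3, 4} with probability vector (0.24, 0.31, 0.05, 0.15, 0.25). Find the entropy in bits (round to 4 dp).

H = −Σ pᵢ log₂ pᵢ.
−0.24·log₂(0.24) = 0.4941
−0.31·log₂(0.31) = 0.5238
−0.05·log₂(0.05) = 0.2161
−0.15·log₂(0.15) = 0.4105
−0.25·log₂(0.25) = 0.5000
Sum ≈ 2.1446 → 2.1446 bits.

2.1446 bits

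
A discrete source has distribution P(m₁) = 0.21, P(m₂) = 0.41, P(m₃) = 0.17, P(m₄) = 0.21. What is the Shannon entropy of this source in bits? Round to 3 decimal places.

1.908 bits

H = −Σ pᵢ log₂ pᵢ.
−0.21·log₂(0.21) = 0.4728
−0.41·log₂(0.41) = 0.5274
−0.17·log₂(0.17) = 0.4346
−0.21·log₂(0.21) = 0.4728
Sum ≈ 1.9076 → 1.908 bits.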